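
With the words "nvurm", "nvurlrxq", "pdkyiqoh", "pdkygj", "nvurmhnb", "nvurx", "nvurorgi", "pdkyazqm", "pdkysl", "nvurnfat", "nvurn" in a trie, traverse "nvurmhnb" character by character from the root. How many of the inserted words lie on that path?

2

Walk "nvurmhnb" from the root; an end-of-word marker is hit whenever a stored word is a prefix of "nvurmhnb".
Prefixes of the query that are stored words: "nvurm", "nvurmhnb"
Count: 2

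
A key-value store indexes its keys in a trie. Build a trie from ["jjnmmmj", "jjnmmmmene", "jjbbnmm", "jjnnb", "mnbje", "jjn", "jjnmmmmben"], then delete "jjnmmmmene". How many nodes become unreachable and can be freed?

3

A node on "jjnmmmmene"'s path can go only if nothing else ends at it or branches off below it.
The suffix "ene" (3 nodes) is used only by "jjnmmmmene"; the node for "jjnmmmm" still has the child "b", so pruning stops there.
Nodes removed: 3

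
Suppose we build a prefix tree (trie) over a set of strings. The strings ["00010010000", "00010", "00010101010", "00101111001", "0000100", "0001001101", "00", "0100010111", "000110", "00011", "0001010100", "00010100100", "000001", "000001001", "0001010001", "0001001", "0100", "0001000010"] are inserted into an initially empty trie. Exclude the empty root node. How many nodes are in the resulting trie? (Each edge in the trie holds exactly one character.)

60

For each word, the new-node count is its length minus the longest prefix already in the trie:
  "00010010000" → 11 new (0, 0, 0, 1, 0, 0, 1, 0, 0, 0, 0)
  "00010" → prefix "00010" already present; 0 new (none)
  "00010101010" → prefix "00010" already present; 6 new (1, 0, 1, 0, 1, 0)
  "00101111001" → prefix "00" already present; 9 new (1, 0, 1, 1, 1, 1, 0, 0, 1)
  "0000100" → prefix "000" already present; 4 new (0, 1, 0, 0)
  "0001001101" → prefix "0001001" already present; 3 new (1, 0, 1)
  "00" → prefix "00" already present; 0 new (none)
  "0100010111" → prefix "0" already present; 9 new (1, 0, 0, 0, 1, 0, 1, 1, 1)
  "000110" → prefix "0001" already present; 2 new (1, 0)
  "00011" → prefix "00011" already present; 0 new (none)
  "0001010100" → prefix "000101010" already present; 1 new (0)
  "00010100100" → prefix "0001010" already present; 4 new (0, 1, 0, 0)
  "000001" → prefix "0000" already present; 2 new (0, 1)
  "000001001" → prefix "000001" already present; 3 new (0, 0, 1)
  "0001010001" → prefix "00010100" already present; 2 new (0, 1)
  "0001001" → prefix "0001001" already present; 0 new (none)
  "0100" → prefix "0100" already present; 0 new (none)
  "0001000010" → prefix "000100" already present; 4 new (0, 0, 1, 0)
Total nodes = 11 + 0 + 6 + 9 + 4 + 3 + 0 + 9 + 2 + 0 + 1 + 4 + 2 + 3 + 2 + 0 + 0 + 4 = 60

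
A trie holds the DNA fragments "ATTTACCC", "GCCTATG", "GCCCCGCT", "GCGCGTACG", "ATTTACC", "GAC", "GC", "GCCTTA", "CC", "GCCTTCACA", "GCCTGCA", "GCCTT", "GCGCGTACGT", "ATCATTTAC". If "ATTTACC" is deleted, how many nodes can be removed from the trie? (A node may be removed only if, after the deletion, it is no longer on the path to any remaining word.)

Walk "ATTTACC" from the leaf back toward the root, removing each node that no remaining word uses.
Every node on "ATTTACC" is still needed (e.g. by "ATTTACCC"), so nothing is freed.
Nodes removed: 0

0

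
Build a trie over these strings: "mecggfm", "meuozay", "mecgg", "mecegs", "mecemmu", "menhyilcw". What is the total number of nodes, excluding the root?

Trie structure (* marks end of a word):
(root)
└─ m
   └─ e
      ├─ c
      │  ├─ e
      │  │  ├─ g
      │  │  │  └─ s *
      │  │  └─ m
      │  │     └─ m
      │  │        └─ u *
      │  └─ g
      │     └─ g *
      │        └─ f
      │           └─ m *
      ├─ n
      │  └─ h
      │     └─ y
      │        └─ i
      │           └─ l
      │              └─ c
      │                 └─ w *
      └─ u
         └─ o
            └─ z
               └─ a
                  └─ y *
Counting every labelled node above: 25.

25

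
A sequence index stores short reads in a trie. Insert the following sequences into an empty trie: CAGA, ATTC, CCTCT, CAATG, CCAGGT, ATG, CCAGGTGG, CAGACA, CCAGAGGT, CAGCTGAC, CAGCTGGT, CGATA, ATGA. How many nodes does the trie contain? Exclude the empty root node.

40

For each word, the new-node count is its length minus the longest prefix already in the trie:
  "CAGA" → 4 new (C, A, G, A)
  "ATTC" → 4 new (A, T, T, C)
  "CCTCT" → prefix "C" already present; 4 new (C, T, C, T)
  "CAATG" → prefix "CA" already present; 3 new (A, T, G)
  "CCAGGT" → prefix "CC" already present; 4 new (A, G, G, T)
  "ATG" → prefix "AT" already present; 1 new (G)
  "CCAGGTGG" → prefix "CCAGGT" already present; 2 new (G, G)
  "CAGACA" → prefix "CAGA" already present; 2 new (C, A)
  "CCAGAGGT" → prefix "CCAG" already present; 4 new (A, G, G, T)
  "CAGCTGAC" → prefix "CAG" already present; 5 new (C, T, G, A, C)
  "CAGCTGGT" → prefix "CAGCTG" already present; 2 new (G, T)
  "CGATA" → prefix "C" already present; 4 new (G, A, T, A)
  "ATGA" → prefix "ATG" already present; 1 new (A)
Total nodes = 4 + 4 + 4 + 3 + 4 + 1 + 2 + 2 + 4 + 5 + 2 + 4 + 1 = 40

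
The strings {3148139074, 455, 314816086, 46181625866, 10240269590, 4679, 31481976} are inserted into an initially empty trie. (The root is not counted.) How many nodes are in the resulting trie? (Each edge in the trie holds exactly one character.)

For each word, the new-node count is its length minus the longest prefix already in the trie:
  "3148139074" → 10 new (3, 1, 4, 8, 1, 3, 9, 0, 7, 4)
  "455" → 3 new (4, 5, 5)
  "314816086" → prefix "31481" already present; 4 new (6, 0, 8, 6)
  "46181625866" → prefix "4" already present; 10 new (6, 1, 8, 1, 6, 2, 5, 8, 6, 6)
  "10240269590" → 11 new (1, 0, 2, 4, 0, 2, 6, 9, 5, 9, 0)
  "4679" → prefix "46" already present; 2 new (7, 9)
  "31481976" → prefix "31481" already present; 3 new (9, 7, 6)
Total nodes = 10 + 3 + 4 + 10 + 11 + 2 + 3 = 43

43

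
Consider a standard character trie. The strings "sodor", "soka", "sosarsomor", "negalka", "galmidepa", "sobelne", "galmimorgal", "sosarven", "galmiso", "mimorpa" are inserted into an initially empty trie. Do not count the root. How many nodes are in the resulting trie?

Insert word by word; a character creates a node only if that edge doesn't already exist:
  "sodor" → 5 new (s, o, d, o, r)
  "soka" → prefix "so" already present; 2 new (k, a)
  "sosarsomor" → prefix "so" already present; 8 new (s, a, r, s, o, m, o, r)
  "negalka" → 7 new (n, e, g, a, l, k, a)
  "galmidepa" → 9 new (g, a, l, m, i, d, e, p, a)
  "sobelne" → prefix "so" already present; 5 new (b, e, l, n, e)
  "galmimorgal" → prefix "galmi" already present; 6 new (m, o, r, g, a, l)
  "sosarven" → prefix "sosar" already present; 3 new (v, e, n)
  "galmiso" → prefix "galmi" already present; 2 new (s, o)
  "mimorpa" → 7 new (m, i, m, o, r, p, a)
Total nodes = 5 + 2 + 8 + 7 + 9 + 5 + 6 + 3 + 2 + 7 = 54

54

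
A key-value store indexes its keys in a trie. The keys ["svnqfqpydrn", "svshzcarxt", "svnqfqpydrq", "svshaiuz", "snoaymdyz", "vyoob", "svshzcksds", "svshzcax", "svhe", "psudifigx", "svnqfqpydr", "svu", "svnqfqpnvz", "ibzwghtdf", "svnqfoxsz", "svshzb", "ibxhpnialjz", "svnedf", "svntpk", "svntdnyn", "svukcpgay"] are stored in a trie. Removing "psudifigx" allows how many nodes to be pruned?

9

A node on "psudifigx"'s path can go only if nothing else ends at it or branches off below it.
No other word shares any prefix with "psudifigx", so all 9 of its nodes go.
Nodes removed: 9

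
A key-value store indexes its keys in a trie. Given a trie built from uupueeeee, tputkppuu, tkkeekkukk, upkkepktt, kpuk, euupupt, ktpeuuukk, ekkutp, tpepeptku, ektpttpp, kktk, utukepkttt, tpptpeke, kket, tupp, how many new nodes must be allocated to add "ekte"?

1

Walking "ekte" from the root, the first 3 characters ("ekt") follow existing edges; "e" is the first miss.
New nodes needed: |"ekte"| − 3 = 4 − 3 = 1.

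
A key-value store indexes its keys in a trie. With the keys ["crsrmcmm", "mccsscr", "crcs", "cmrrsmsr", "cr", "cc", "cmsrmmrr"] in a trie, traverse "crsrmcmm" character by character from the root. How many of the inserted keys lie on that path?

2

Check each prefix of "crsrmcmm" against the stored set — each match is an end-marker on the path.
Prefixes of the query that are stored words: "cr", "crsrmcmm"
Count: 2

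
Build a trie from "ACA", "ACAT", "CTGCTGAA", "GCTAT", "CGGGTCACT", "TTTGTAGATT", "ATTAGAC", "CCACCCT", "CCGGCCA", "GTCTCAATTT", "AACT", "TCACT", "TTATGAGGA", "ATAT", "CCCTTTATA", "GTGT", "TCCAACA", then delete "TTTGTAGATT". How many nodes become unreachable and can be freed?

A node on "TTTGTAGATT"'s path can go only if nothing else ends at it or branches off below it.
The suffix "TGTAGATT" (8 nodes) is used only by "TTTGTAGATT"; the node for "TT" still has the child "A", so pruning stops there.
Nodes removed: 8

8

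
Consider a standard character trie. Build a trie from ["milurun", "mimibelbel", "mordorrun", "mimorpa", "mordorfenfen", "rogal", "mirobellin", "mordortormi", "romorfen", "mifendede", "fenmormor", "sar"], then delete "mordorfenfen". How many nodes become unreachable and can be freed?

6

Walk "mordorfenfen" from the leaf back toward the root, removing each node that no remaining word uses.
The suffix "fenfen" (6 nodes) is used only by "mordorfenfen"; the node for "mordor" still has the child "r", so pruning stops there.
Nodes removed: 6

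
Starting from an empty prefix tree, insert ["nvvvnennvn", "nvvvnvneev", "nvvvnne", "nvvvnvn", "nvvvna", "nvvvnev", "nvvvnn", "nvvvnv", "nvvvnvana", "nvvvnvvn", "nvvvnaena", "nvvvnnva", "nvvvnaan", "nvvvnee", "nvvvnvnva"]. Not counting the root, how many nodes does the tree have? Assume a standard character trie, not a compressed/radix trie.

34

Trie structure (* marks end of a word):
(root)
└─ n
   └─ v
      └─ v
         └─ v
            └─ n
               ├─ a *
               │  ├─ a
               │  │  └─ n *
               │  └─ e
               │     └─ n
               │        └─ a *
               ├─ e
               │  ├─ e *
               │  ├─ n
               │  │  └─ n
               │  │     └─ v
               │  │        └─ n *
               │  └─ v *
               ├─ n *
               │  ├─ e *
               │  └─ v
               │     └─ a *
               └─ v *
                  ├─ a
                  │  └─ n
                  │     └─ a *
                  ├─ n *
                  │  ├─ e
                  │  │  └─ e
                  │  │     └─ v *
                  │  └─ v
                  │     └─ a *
                  └─ v
                     └─ n *
Counting every labelled node above: 34.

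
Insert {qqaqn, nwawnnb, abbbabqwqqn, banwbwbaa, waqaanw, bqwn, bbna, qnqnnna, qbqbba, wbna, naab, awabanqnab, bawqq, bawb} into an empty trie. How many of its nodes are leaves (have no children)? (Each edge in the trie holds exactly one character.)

14

A leaf is a node with no children — equivalently, the end of a word that is not a proper prefix of any other stored word.
Those words: "abbbabqwqqn", "awabanqnab", "banwbwbaa", "bawb", "bawqq", "bbna", "bqwn", "naab", "nwawnnb", "qbqbba", "qnqnnna", "qqaqn", "waqaanw", "wbna"
Leaf count: 14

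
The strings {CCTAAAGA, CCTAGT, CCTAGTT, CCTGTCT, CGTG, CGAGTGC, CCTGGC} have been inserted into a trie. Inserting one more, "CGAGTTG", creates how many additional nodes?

The longest prefix of "CGAGTTG" already in the trie is "CGAGT" (length 5).
Each of the 2 remaining characters creates one node.

2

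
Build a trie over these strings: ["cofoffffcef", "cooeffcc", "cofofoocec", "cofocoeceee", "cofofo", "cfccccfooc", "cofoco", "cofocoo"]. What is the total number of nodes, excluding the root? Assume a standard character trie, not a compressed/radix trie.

39

Insert word by word; a character creates a node only if that edge doesn't already exist:
  "cofoffffcef" → 11 new (c, o, f, o, f, f, f, f, c, e, f)
  "cooeffcc" → prefix "co" already present; 6 new (o, e, f, f, c, c)
  "cofofoocec" → prefix "cofof" already present; 5 new (o, o, c, e, c)
  "cofocoeceee" → prefix "cofo" already present; 7 new (c, o, e, c, e, e, e)
  "cofofo" → prefix "cofofo" already present; 0 new (none)
  "cfccccfooc" → prefix "c" already present; 9 new (f, c, c, c, c, f, o, o, c)
  "cofoco" → prefix "cofoco" already present; 0 new (none)
  "cofocoo" → prefix "cofoco" already present; 1 new (o)
Total nodes = 11 + 6 + 5 + 7 + 0 + 9 + 0 + 1 = 39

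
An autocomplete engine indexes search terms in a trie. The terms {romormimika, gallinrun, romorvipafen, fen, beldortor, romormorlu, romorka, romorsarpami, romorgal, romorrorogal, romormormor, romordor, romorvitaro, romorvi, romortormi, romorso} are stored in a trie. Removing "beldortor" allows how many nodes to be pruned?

Walk "beldortor" from the leaf back toward the root, removing each node that no remaining word uses.
No other word shares any prefix with "beldortor", so all 9 of its nodes go.
Nodes removed: 9

9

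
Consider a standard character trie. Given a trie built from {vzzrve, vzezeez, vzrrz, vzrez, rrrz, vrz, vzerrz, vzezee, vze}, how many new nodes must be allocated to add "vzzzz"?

2

The longest prefix of "vzzzz" already in the trie is "vzz" (length 3).
Each of the 2 remaining characters creates one node.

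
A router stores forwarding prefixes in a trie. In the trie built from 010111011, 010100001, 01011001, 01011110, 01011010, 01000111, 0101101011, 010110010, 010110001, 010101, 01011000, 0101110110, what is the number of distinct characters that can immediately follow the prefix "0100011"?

1

Follow the path "0100011" to its node, then look at its outgoing edges.
Characters that immediately follow "0100011" among the stored strings: {1}.
That node has 1 child edge.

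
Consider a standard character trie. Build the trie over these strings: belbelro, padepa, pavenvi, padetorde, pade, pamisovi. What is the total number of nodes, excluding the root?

30

Trie structure (* marks end of a word):
(root)
├─ b
│  └─ e
│     └─ l
│        └─ b
│           └─ e
│              └─ l
│                 └─ r
│                    └─ o *
└─ p
   └─ a
      ├─ d
      │  └─ e *
      │     ├─ p
      │     │  └─ a *
      │     └─ t
      │        └─ o
      │           └─ r
      │              └─ d
      │                 └─ e *
      ├─ m
      │  └─ i
      │     └─ s
      │        └─ o
      │           └─ v
      │              └─ i *
      └─ v
         └─ e
            └─ n
               └─ v
                  └─ i *
Counting every labelled node above: 30.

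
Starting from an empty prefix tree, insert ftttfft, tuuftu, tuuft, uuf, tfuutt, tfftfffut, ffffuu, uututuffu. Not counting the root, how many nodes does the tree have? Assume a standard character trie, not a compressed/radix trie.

40

Count nodes per top-level branch (shared prefixes stored once):
  'f'-branch (ffffuu, ftttfft): 12 nodes
  't'-branch (tfftfffut, tfuutt, tuuft, tuuftu): 18 nodes
  'u'-branch (uuf, uututuffu): 10 nodes
Sum: 40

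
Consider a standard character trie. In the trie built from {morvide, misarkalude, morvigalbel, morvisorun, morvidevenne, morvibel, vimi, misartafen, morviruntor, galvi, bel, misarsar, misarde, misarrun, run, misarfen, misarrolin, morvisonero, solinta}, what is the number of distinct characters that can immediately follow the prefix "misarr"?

Walk "misarr" from the root, arriving at one node.
Distinct next characters after "misarr": o, u.
That node has 2 child edges.

2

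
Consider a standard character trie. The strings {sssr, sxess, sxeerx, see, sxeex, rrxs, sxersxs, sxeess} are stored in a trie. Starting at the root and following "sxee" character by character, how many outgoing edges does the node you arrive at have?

3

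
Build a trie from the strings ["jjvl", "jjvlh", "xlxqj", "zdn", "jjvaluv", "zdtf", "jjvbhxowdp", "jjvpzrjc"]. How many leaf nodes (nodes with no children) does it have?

7

Leaves are exactly the stored words that no other stored word extends.
Those words: "jjvaluv", "jjvbhxowdp", "jjvlh", "jjvpzrjc", "xlxqj", "zdn", "zdtf"
Leaf count: 7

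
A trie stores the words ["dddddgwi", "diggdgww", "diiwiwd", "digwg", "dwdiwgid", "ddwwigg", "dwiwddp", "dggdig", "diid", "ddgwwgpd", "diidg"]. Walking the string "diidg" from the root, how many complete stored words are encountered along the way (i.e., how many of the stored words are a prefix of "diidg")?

2

Traverse "diidg" character by character; count nodes along the way that are marked as word ends.
Prefixes of the query that are stored words: "diid", "diidg"
Count: 2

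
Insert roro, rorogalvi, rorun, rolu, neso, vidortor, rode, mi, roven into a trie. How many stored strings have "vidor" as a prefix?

Walk to "vidor"; the words in its subtree are exactly those with that prefix.
Words under "vidor": vidortor
Count: 1

1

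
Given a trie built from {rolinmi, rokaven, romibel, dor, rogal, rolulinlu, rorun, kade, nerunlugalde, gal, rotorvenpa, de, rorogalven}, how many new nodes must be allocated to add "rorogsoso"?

The longest prefix of "rorogsoso" already in the trie is "rorog" (length 5).
Each of the 4 remaining characters creates one node.

4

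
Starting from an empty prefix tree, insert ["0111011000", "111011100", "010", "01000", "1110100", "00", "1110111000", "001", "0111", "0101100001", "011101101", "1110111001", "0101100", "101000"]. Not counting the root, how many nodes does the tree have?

41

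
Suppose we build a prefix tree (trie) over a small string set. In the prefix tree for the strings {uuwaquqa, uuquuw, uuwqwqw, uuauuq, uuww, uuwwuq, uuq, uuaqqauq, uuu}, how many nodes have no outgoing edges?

7

Leaves are exactly the stored words that no other stored word extends.
Those words: "uuaqqauq", "uuauuq", "uuquuw", "uuu", "uuwaquqa", "uuwqwqw", "uuwwuq"
Leaf count: 7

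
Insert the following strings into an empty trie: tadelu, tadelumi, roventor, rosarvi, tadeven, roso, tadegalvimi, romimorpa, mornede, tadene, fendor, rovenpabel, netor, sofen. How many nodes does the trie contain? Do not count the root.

For each word, the new-node count is its length minus the longest prefix already in the trie:
  "tadelu" → 6 new (t, a, d, e, l, u)
  "tadelumi" → prefix "tadelu" already present; 2 new (m, i)
  "roventor" → 8 new (r, o, v, e, n, t, o, r)
  "rosarvi" → prefix "ro" already present; 5 new (s, a, r, v, i)
  "tadeven" → prefix "tade" already present; 3 new (v, e, n)
  "roso" → prefix "ros" already present; 1 new (o)
  "tadegalvimi" → prefix "tade" already present; 7 new (g, a, l, v, i, m, i)
  "romimorpa" → prefix "ro" already present; 7 new (m, i, m, o, r, p, a)
  "mornede" → 7 new (m, o, r, n, e, d, e)
  "tadene" → prefix "tade" already present; 2 new (n, e)
  "fendor" → 6 new (f, e, n, d, o, r)
  "rovenpabel" → prefix "roven" already present; 5 new (p, a, b, e, l)
  "netor" → 5 new (n, e, t, o, r)
  "sofen" → 5 new (s, o, f, e, n)
Total nodes = 6 + 2 + 8 + 5 + 3 + 1 + 7 + 7 + 7 + 2 + 6 + 5 + 5 + 5 = 69

69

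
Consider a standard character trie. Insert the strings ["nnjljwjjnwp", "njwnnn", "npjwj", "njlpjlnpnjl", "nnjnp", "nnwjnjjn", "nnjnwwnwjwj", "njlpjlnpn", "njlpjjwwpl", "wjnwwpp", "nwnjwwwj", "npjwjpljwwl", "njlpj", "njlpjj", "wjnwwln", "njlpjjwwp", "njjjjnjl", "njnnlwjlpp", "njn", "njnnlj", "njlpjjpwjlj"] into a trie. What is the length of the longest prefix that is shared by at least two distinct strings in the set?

Equivalently: take the maximum, over all pairs, of their longest common prefix length.
e.g. "njlpjjwwp" and "njlpjjwwpl" share the prefix "njlpjjwwp" of length 9; no pair shares a longer one.
Longest shared-prefix length: 9

9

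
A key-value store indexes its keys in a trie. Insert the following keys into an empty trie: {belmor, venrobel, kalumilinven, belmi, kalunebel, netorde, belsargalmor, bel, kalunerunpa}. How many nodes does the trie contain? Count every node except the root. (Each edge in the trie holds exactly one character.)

Count nodes per top-level branch (shared prefixes stored once):
  'b'-branch (bel, belmi, belmor, belsargalmor): 16 nodes
  'k'-branch (kalumilinven, kalunebel, kalunerunpa): 22 nodes
  'n'-branch (netorde): 7 nodes
  'v'-branch (venrobel): 8 nodes
Sum: 53

53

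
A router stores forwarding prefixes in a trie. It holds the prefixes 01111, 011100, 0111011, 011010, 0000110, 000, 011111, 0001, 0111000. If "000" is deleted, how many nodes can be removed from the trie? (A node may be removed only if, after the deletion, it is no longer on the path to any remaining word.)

0

A node on "000"'s path can go only if nothing else ends at it or branches off below it.
Every node on "000" is still needed (e.g. by "0000110"), so nothing is freed.
Nodes removed: 0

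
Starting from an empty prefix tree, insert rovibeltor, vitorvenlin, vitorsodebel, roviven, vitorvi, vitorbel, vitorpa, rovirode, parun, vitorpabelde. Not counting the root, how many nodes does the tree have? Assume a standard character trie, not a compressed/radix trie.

For each word, the new-node count is its length minus the longest prefix already in the trie:
  "rovibeltor" → 10 new (r, o, v, i, b, e, l, t, o, r)
  "vitorvenlin" → 11 new (v, i, t, o, r, v, e, n, l, i, n)
  "vitorsodebel" → prefix "vitor" already present; 7 new (s, o, d, e, b, e, l)
  "roviven" → prefix "rovi" already present; 3 new (v, e, n)
  "vitorvi" → prefix "vitorv" already present; 1 new (i)
  "vitorbel" → prefix "vitor" already present; 3 new (b, e, l)
  "vitorpa" → prefix "vitor" already present; 2 new (p, a)
  "rovirode" → prefix "rovi" already present; 4 new (r, o, d, e)
  "parun" → 5 new (p, a, r, u, n)
  "vitorpabelde" → prefix "vitorpa" already present; 5 new (b, e, l, d, e)
Total nodes = 10 + 11 + 7 + 3 + 1 + 3 + 2 + 4 + 5 + 5 = 51

51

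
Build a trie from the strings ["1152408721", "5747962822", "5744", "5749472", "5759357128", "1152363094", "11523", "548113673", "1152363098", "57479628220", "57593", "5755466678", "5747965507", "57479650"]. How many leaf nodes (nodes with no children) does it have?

11

Leaves are exactly the stored words that no other stored word extends.
Those words: "1152363094", "1152363098", "1152408721", "548113673", "5744", "57479628220", "57479650", "5747965507", "5749472", "5755466678", "5759357128"
Leaf count: 11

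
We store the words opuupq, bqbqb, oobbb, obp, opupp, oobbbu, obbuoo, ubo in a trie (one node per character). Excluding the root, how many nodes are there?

Trace insertions, counting only characters that open a new branch:
  "opuupq" → 6 new (o, p, u, u, p, q)
  "bqbqb" → 5 new (b, q, b, q, b)
  "oobbb" → prefix "o" already present; 4 new (o, b, b, b)
  "obp" → prefix "o" already present; 2 new (b, p)
  "opupp" → prefix "opu" already present; 2 new (p, p)
  "oobbbu" → prefix "oobbb" already present; 1 new (u)
  "obbuoo" → prefix "ob" already present; 4 new (b, u, o, o)
  "ubo" → 3 new (u, b, o)
Total nodes = 6 + 5 + 4 + 2 + 2 + 1 + 4 + 3 = 27

27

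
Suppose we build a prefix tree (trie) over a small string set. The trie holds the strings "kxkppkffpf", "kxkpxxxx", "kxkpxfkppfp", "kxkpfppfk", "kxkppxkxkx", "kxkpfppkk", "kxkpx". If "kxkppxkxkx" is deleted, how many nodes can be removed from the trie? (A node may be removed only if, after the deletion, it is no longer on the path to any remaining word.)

After clearing the end-marker at "kxkppxkxkx", prune upward until reaching a node still needed by another word.
The suffix "xkxkx" (5 nodes) is used only by "kxkppxkxkx"; the node for "kxkpp" still has the child "k", so pruning stops there.
Nodes removed: 5

5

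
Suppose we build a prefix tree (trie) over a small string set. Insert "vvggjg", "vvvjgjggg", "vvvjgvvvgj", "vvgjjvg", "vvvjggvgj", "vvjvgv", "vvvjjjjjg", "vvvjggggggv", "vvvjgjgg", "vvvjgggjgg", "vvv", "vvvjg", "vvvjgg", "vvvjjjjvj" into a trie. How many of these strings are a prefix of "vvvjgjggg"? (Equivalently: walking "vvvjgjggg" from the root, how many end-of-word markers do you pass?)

4

Traverse "vvvjgjggg" character by character; count nodes along the way that are marked as word ends.
Prefixes of the query that are stored words: "vvv", "vvvjg", "vvvjgjgg", "vvvjgjggg"
Count: 4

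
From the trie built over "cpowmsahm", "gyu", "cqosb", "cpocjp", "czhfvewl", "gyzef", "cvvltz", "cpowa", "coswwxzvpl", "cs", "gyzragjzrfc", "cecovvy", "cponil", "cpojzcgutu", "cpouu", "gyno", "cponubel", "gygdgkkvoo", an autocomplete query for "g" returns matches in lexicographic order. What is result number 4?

gyzef

Words with prefix "g", in lexicographic order: "gygdgkkvoo", "gyno", "gyu", "gyzef", "gyzragjzrfc"
Position 4: gyzef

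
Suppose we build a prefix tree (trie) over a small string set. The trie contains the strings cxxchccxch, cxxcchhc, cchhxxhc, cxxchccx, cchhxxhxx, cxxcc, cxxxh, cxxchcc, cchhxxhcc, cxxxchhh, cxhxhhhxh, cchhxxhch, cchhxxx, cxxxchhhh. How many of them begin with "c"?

14

Traverse to the node for "c", then collect every word in that subtree.
Words under "c": cchhxxhc, cchhxxhcc, cchhxxhch, cchhxxhxx, cchhxxx, cxhxhhhxh, cxxcc, cxxcchhc, cxxchcc, cxxchccx, cxxchccxch, cxxxchhh, cxxxchhhh, cxxxh
Count: 14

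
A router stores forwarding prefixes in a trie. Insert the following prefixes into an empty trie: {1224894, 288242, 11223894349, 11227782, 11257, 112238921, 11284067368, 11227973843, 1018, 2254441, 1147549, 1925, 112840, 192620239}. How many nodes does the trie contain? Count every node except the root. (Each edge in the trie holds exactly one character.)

68

Trace insertions, counting only characters that open a new branch:
  "1224894" → 7 new (1, 2, 2, 4, 8, 9, 4)
  "288242" → 6 new (2, 8, 8, 2, 4, 2)
  "11223894349" → prefix "1" already present; 10 new (1, 2, 2, 3, 8, 9, 4, 3, 4, 9)
  "11227782" → prefix "1122" already present; 4 new (7, 7, 8, 2)
  "11257" → prefix "112" already present; 2 new (5, 7)
  "112238921" → prefix "1122389" already present; 2 new (2, 1)
  "11284067368" → prefix "112" already present; 8 new (8, 4, 0, 6, 7, 3, 6, 8)
  "11227973843" → prefix "11227" already present; 6 new (9, 7, 3, 8, 4, 3)
  "1018" → prefix "1" already present; 3 new (0, 1, 8)
  "2254441" → prefix "2" already present; 6 new (2, 5, 4, 4, 4, 1)
  "1147549" → prefix "11" already present; 5 new (4, 7, 5, 4, 9)
  "1925" → prefix "1" already present; 3 new (9, 2, 5)
  "112840" → prefix "112840" already present; 0 new (none)
  "192620239" → prefix "192" already present; 6 new (6, 2, 0, 2, 3, 9)
Total nodes = 7 + 6 + 10 + 4 + 2 + 2 + 8 + 6 + 3 + 6 + 5 + 3 + 0 + 6 = 68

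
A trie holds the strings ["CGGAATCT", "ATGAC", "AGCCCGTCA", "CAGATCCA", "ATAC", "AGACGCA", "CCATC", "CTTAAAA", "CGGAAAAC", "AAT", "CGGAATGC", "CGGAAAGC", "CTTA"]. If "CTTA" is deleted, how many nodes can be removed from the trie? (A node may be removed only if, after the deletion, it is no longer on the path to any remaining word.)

0

After clearing the end-marker at "CTTA", prune upward until reaching a node still needed by another word.
Every node on "CTTA" is still needed (e.g. by "CTTAAAA"), so nothing is freed.
Nodes removed: 0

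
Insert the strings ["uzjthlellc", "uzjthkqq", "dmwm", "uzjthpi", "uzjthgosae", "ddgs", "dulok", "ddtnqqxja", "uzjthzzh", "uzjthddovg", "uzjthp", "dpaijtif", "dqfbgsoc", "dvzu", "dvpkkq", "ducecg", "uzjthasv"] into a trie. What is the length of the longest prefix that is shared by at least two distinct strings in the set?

Look for the deepest trie node that still has at least two words in its subtree.
"uzjthp" and "uzjthpi" agree on "uzjthp" (6 characters) before diverging; nothing deeper is shared.
Longest shared-prefix length: 6

6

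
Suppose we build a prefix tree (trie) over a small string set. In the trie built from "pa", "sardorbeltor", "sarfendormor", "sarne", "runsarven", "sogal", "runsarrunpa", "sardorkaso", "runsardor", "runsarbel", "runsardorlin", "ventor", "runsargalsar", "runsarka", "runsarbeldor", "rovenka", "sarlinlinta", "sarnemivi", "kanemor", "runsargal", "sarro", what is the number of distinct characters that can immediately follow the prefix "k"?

Walk "k" from the root, arriving at one node.
Characters that immediately follow "k" among the stored strings: {a}.
That node has 1 child edge.

1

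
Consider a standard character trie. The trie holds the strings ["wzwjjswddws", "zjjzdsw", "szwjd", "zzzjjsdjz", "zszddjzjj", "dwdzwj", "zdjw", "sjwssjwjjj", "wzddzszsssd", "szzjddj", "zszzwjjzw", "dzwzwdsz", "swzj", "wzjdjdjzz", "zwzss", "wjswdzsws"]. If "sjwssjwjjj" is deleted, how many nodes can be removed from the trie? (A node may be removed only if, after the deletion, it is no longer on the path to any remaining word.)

A node on "sjwssjwjjj"'s path can go only if nothing else ends at it or branches off below it.
The suffix "jwssjwjjj" (9 nodes) is used only by "sjwssjwjjj"; the node for "s" still has the child "z", so pruning stops there.
Nodes removed: 9

9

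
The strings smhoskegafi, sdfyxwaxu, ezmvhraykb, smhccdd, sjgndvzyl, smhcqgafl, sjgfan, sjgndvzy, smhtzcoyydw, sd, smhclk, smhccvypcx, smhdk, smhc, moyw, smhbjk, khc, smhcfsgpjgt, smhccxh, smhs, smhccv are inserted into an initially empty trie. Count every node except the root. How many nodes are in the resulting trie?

Count nodes per top-level branch (shared prefixes stored once):
  'e'-branch (ezmvhraykb): 10 nodes
  'k'-branch (khc): 3 nodes
  'm'-branch (moyw): 4 nodes
  's'-branch (sd, sdfyxwaxu, sjgfan, sjgndvzy, sjgndvzyl, smhbjk, smhc, smhccdd, smhccv, smhccvypcx, smhccxh, smhcfsgpjgt, smhclk, smhcqgafl, smhdk, smhoskegafi, smhs, smhtzcoyydw): 69 nodes
Sum: 86

86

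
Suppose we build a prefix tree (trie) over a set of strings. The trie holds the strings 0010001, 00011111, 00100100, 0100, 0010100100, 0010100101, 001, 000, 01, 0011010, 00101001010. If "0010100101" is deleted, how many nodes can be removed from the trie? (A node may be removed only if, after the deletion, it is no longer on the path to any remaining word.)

After clearing the end-marker at "0010100101", prune upward until reaching a node still needed by another word.
Every node on "0010100101" is still needed (e.g. by "00101001010"), so nothing is freed.
Nodes removed: 0

0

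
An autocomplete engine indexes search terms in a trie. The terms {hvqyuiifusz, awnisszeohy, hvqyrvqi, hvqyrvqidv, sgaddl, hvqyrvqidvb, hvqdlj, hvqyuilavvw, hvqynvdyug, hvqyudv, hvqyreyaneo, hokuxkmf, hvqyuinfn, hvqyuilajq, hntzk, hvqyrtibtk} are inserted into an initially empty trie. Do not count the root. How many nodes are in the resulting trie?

78

Trace insertions, counting only characters that open a new branch:
  "hvqyuiifusz" → 11 new (h, v, q, y, u, i, i, f, u, s, z)
  "awnisszeohy" → 11 new (a, w, n, i, s, s, z, e, o, h, y)
  "hvqyrvqi" → prefix "hvqy" already present; 4 new (r, v, q, i)
  "hvqyrvqidv" → prefix "hvqyrvqi" already present; 2 new (d, v)
  "sgaddl" → 6 new (s, g, a, d, d, l)
  "hvqyrvqidvb" → prefix "hvqyrvqidv" already present; 1 new (b)
  "hvqdlj" → prefix "hvq" already present; 3 new (d, l, j)
  "hvqyuilavvw" → prefix "hvqyui" already present; 5 new (l, a, v, v, w)
  "hvqynvdyug" → prefix "hvqy" already present; 6 new (n, v, d, y, u, g)
  "hvqyudv" → prefix "hvqyu" already present; 2 new (d, v)
  "hvqyreyaneo" → prefix "hvqyr" already present; 6 new (e, y, a, n, e, o)
  "hokuxkmf" → prefix "h" already present; 7 new (o, k, u, x, k, m, f)
  "hvqyuinfn" → prefix "hvqyui" already present; 3 new (n, f, n)
  "hvqyuilajq" → prefix "hvqyuila" already present; 2 new (j, q)
  "hntzk" → prefix "h" already present; 4 new (n, t, z, k)
  "hvqyrtibtk" → prefix "hvqyr" already present; 5 new (t, i, b, t, k)
Total nodes = 11 + 11 + 4 + 2 + 6 + 1 + 3 + 5 + 6 + 2 + 6 + 7 + 3 + 2 + 4 + 5 = 78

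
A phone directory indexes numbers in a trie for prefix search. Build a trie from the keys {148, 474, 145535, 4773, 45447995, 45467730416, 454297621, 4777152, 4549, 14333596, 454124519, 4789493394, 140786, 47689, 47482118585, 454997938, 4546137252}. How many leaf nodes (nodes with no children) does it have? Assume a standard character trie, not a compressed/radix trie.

Leaves are exactly the stored words that no other stored word extends.
Those words: "140786", "14333596", "145535", "148", "454124519", "454297621", "45447995", "4546137252", "45467730416", "454997938", "47482118585", "47689", "4773", "4777152", "4789493394"
Leaf count: 15

15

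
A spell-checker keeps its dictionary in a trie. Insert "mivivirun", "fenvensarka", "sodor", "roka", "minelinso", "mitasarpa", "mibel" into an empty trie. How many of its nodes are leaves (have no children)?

7

Leaves are exactly the stored words that no other stored word extends.
Those words: "fenvensarka", "mibel", "minelinso", "mitasarpa", "mivivirun", "roka", "sodor"
Leaf count: 7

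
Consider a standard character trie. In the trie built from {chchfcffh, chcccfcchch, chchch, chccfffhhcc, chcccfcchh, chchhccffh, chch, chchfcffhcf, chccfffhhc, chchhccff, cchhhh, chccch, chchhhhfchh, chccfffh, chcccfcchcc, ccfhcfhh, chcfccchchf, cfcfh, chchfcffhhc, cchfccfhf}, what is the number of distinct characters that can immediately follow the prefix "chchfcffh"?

2

Follow the path "chchfcffh" to its node, then look at its outgoing edges.
Characters that immediately follow "chchfcffh" among the stored strings: {c, h}.
That node has 2 child edges.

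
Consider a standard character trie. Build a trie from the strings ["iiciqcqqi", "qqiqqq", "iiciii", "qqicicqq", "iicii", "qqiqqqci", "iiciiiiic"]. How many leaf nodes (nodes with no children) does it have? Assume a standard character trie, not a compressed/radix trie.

A leaf is a node with no children — equivalently, the end of a word that is not a proper prefix of any other stored word.
Those words: "iiciiiiic", "iiciqcqqi", "qqicicqq", "qqiqqqci"
Leaf count: 4

4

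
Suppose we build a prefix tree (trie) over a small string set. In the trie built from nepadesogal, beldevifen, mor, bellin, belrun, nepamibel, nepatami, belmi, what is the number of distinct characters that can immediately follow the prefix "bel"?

4

The children of the "bel" node are the distinct next characters among strings starting with "bel".
Characters that immediately follow "bel" among the stored strings: {d, l, m, r}.
That node has 4 child edges.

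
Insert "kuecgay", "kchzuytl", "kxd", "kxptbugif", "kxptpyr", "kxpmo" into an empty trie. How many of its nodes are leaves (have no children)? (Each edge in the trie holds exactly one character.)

6

A leaf is a node with no children — equivalently, the end of a word that is not a proper prefix of any other stored word.
Those words: "kchzuytl", "kuecgay", "kxd", "kxpmo", "kxptbugif", "kxptpyr"
Leaf count: 6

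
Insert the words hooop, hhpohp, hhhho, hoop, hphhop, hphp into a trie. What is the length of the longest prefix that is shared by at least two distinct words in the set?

3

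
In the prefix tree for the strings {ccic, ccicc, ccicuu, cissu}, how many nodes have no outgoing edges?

A leaf is a node with no children — equivalently, the end of a word that is not a proper prefix of any other stored word.
Those words: "ccicc", "ccicuu", "cissu"
Leaf count: 3

3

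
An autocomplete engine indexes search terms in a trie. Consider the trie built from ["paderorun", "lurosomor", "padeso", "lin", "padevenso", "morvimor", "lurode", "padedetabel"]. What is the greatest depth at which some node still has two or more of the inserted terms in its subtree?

Look for the deepest trie node that still has at least two words in its subtree.
e.g. "lurode" and "lurosomor" share the prefix "luro" of length 4; no pair shares a longer one.
Longest shared-prefix length: 4

4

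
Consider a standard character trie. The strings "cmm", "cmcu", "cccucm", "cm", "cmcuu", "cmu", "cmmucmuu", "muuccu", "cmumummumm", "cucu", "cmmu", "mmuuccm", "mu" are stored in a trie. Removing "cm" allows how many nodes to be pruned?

Walk "cm" from the leaf back toward the root, removing each node that no remaining word uses.
Every node on "cm" is still needed (e.g. by "cmm"), so nothing is freed.
Nodes removed: 0

0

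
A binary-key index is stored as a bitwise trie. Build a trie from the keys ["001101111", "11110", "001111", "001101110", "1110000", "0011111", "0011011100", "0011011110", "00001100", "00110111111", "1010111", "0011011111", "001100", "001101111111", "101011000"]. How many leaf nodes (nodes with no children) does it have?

Leaves are exactly the stored words that no other stored word extends.
Those words: "00001100", "001100", "0011011100", "0011011110", "001101111111", "0011111", "101011000", "1010111", "1110000", "11110"
Leaf count: 10

10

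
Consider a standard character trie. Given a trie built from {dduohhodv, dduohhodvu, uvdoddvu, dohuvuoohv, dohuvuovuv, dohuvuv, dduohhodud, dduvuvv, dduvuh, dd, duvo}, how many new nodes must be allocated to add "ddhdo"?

3

"dd" is already a path in the trie; the remaining "hdo" must be added.
New nodes needed: |"ddhdo"| − 2 = 5 − 2 = 3.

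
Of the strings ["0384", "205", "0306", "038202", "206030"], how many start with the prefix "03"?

Traverse to the node for "03", then collect every word in that subtree.
Words under "03": 0306, 038202, 0384
Count: 3

3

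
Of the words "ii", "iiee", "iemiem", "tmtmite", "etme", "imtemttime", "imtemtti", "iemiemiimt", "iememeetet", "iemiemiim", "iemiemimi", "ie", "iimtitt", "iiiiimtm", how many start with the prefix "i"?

12

Filter for entries beginning with "i":
Words under "i": ie, iememeetet, iemiem, iemiemiim, iemiemiimt, iemiemimi, ii, iiee, iiiiimtm, iimtitt, imtemtti, imtemttime
Count: 12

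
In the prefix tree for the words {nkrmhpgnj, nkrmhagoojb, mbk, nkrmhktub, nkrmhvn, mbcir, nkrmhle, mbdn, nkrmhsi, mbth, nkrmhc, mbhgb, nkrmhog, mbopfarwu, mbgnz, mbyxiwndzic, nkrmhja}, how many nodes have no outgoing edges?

Leaves are exactly the stored words that no other stored word extends.
Those words: "mbcir", "mbdn", "mbgnz", "mbhgb", "mbk", "mbopfarwu", "mbth", "mbyxiwndzic", "nkrmhagoojb", "nkrmhc", "nkrmhja", "nkrmhktub", "nkrmhle", "nkrmhog", "nkrmhpgnj", "nkrmhsi", "nkrmhvn"
Leaf count: 17

17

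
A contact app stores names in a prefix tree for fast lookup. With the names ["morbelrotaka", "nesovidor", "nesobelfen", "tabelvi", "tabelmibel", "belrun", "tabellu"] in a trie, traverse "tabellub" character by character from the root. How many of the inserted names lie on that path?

Check each prefix of "tabellub" against the stored set — each match is an end-marker on the path.
Prefixes of the query that are stored words: "tabellu"
Count: 1

1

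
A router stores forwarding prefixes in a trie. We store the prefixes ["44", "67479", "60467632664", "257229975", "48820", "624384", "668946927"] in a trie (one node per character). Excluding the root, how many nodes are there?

43

Insert word by word; a character creates a node only if that edge doesn't already exist:
  "44" → 2 new (4, 4)
  "67479" → 5 new (6, 7, 4, 7, 9)
  "60467632664" → prefix "6" already present; 10 new (0, 4, 6, 7, 6, 3, 2, 6, 6, 4)
  "257229975" → 9 new (2, 5, 7, 2, 2, 9, 9, 7, 5)
  "48820" → prefix "4" already present; 4 new (8, 8, 2, 0)
  "624384" → prefix "6" already present; 5 new (2, 4, 3, 8, 4)
  "668946927" → prefix "6" already present; 8 new (6, 8, 9, 4, 6, 9, 2, 7)
Total nodes = 2 + 5 + 10 + 9 + 4 + 5 + 8 = 43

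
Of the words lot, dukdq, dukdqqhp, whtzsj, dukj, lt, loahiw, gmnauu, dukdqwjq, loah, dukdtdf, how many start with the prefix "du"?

5

Walk to "du"; the words in its subtree are exactly those with that prefix.
Words under "du": dukdq, dukdqqhp, dukdqwjq, dukdtdf, dukj
Count: 5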